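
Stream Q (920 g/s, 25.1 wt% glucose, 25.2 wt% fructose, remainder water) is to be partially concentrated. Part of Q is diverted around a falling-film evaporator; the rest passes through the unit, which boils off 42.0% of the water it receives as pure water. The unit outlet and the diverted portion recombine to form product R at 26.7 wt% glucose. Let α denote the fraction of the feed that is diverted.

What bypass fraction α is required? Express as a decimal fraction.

0.713

All 920×0.251 = 230.92 g/s of glucose reaches R, so R = 230.92/0.267 = 864.87 g/s and vapour = 55.131 g/s.
The evaporator receives (1−α)·920 of feed at 0.497 water and removes 0.420 of that water:
0.420×0.497×(1−α)×920 = 55.131
(1−α) = 55.131/192.04 = 0.2871;  α = 0.7129.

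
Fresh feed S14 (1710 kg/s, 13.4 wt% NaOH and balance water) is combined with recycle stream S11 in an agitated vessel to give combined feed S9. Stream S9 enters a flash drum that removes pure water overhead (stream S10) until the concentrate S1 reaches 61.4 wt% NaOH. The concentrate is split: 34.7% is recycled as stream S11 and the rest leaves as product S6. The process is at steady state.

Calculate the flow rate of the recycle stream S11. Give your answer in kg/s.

198.3 kg/s

Overall NaOH balance (none leaves overhead): NaOH in fresh feed = NaOH in product, i.e. 1710×0.134 = (1−0.347)·S1·0.614.
S1 = 229.14/(0.614×0.653) = 571.5 kg/s.
Recycle S11 = 0.347×571.5 = 198.31 kg/s.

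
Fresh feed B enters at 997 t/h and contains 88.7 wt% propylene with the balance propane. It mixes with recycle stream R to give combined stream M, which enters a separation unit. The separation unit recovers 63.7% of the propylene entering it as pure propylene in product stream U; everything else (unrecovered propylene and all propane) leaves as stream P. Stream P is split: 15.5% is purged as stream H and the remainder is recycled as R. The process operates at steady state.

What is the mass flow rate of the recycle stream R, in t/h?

1005 t/h

propane enters only via B and leaves only via the purge: 997×0.113 = 0.155×(propane in P), and the separation unit passes all propane, so propane in M = propane in P = 726.85 t/h.
propylene in M: m_A = 997×0.887 + (1−0.155)·(1−0.637)·m_A, so m_A = 884.34/0.6933 = 1275.6 t/h.
P = (1−0.637)×1275.6 + 726.85 = 1189.9 t/h.
Recycle R = (1−0.155)×1189.9 = 1005.5 t/h.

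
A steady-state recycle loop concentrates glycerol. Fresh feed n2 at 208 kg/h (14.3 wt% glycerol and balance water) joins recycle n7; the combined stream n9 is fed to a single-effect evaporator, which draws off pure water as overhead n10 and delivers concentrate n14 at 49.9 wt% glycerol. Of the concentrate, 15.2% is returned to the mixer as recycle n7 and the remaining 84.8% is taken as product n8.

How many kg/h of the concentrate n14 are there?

70.29 kg/h

Overall glycerol balance (none leaves overhead): glycerol in fresh feed = glycerol in product, i.e. 208×0.143 = (1−0.152)·n14·0.499.
n14 = 29.744/(0.499×0.848) = 70.292 kg/h.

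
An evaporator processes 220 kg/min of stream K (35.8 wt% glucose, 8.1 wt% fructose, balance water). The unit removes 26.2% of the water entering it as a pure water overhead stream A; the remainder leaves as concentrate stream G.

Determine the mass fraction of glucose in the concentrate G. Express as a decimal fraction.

0.420

glucose is not removed: 220×0.358 = 78.76 kg/min of glucose enters G.
water entering = 220×0.561 = 123.42 kg/min; overhead removed = 0.262×123.42 = 32.336 kg/min.
Concentrate = 220 − 32.336 = 187.66 kg/min.
Mass fraction = 78.76/187.66 = 0.420.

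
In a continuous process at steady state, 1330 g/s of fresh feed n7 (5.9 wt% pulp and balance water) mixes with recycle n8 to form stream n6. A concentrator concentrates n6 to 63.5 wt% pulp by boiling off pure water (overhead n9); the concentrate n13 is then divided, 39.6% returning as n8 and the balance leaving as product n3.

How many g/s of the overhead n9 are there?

Overall pulp balance (none leaves overhead): pulp in fresh feed = pulp in product, i.e. 1330×0.059 = (1−0.396)·n13·0.635.
n13 = 78.47/(0.635×0.604) = 204.59 g/s.
Recycle n8 = 0.396×204.59 = 81.019 g/s.
Combined feed n6 = 1330 + 81.019 = 1411 g/s.
Overhead n9 = n6 − n13 = 1411 − 204.59 = 1206.4 g/s.

1206 g/s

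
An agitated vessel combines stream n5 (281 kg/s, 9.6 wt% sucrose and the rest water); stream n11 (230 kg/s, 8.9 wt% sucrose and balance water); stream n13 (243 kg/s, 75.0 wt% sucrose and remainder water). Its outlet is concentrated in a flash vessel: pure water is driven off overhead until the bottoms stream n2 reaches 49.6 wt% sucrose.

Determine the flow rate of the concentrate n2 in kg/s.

sucrose entering = 281×0.096 + 230×0.089 + 243×0.750 = 229.7 kg/s.
All sucrose reports to n2, so n2 = 229.7/0.496 = 463.1 kg/s.

463.1 kg/s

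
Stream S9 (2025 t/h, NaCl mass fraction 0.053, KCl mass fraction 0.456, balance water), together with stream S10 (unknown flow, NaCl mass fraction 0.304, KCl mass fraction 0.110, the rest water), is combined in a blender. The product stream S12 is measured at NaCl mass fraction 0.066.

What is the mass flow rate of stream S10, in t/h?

110.6 t/h

Let S10 be the unknown flow. Total out = 2025 + S10.
NaCl balance: 107.33 + 0.304·S10 = 0.066·(2025 + S10)
(0.304 − 0.066)·S10 = 0.066×2025 − 107.33 = 26.325
S10 = 26.325 / 0.238 = 110.61 t/h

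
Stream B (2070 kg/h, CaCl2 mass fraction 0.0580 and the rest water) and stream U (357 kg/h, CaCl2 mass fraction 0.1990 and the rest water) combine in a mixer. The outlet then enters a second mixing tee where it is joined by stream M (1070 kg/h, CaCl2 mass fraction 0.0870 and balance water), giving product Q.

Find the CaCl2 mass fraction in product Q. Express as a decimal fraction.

Overall, product flow = 3497 kg/h.
CaCl2 in = 2070×0.058 + 357×0.199 + 1070×0.087 = 284.19 kg/h.
CaCl2 fraction in Q = 0.0813.

0.0813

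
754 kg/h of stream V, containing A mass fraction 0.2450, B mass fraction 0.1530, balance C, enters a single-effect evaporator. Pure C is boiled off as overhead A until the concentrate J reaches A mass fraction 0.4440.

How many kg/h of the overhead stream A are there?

A is conserved: 754×0.245 = 184.73 kg/h all reports to the concentrate.
Concentrate = 184.73/(target fraction) = 416.06 kg/h.
Overhead = 754 − 416.06 = 337.94 kg/h.

337.9 kg/h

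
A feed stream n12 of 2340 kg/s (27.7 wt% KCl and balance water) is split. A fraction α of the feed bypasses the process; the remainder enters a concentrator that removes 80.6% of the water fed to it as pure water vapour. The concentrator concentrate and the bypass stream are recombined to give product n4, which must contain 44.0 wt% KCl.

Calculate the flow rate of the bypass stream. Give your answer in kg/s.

852.4 kg/s

All 2340×0.277 = 648.18 kg/s of KCl reaches n4, so n4 = 648.18/0.440 = 1473.1 kg/s and vapour = 866.86 kg/s.
The evaporator receives (1−α)·2340 of feed at 0.723 water and removes 0.806 of that water:
0.806×0.723×(1−α)×2340 = 866.86
(1−α) = 866.86/1363.6 = 0.6357;  α = 0.3643.
Bypass flow = 0.3643×2340 = 852.43 kg/s.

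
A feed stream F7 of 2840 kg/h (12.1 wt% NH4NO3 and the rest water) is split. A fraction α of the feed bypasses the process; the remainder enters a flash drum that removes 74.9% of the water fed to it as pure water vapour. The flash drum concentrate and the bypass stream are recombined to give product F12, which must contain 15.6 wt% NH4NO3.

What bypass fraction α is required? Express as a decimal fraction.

0.659

All 2840×0.121 = 343.64 kg/h of NH4NO3 reaches F12, so F12 = 343.64/0.156 = 2202.8 kg/h and vapour = 637.18 kg/h.
The evaporator receives (1−α)·2840 of feed at 0.879 water and removes 0.749 of that water:
0.749×0.879×(1−α)×2840 = 637.18
(1−α) = 637.18/1869.8 = 0.3408;  α = 0.6592.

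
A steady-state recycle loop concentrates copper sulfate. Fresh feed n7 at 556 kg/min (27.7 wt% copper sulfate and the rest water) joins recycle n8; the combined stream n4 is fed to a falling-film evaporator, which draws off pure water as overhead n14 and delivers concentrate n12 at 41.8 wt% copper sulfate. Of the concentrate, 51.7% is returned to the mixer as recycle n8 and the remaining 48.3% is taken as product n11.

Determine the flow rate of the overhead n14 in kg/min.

187.6 kg/min

Overall copper sulfate balance (none leaves overhead): copper sulfate in fresh feed = copper sulfate in product, i.e. 556×0.277 = (1−0.517)·n12·0.418.
n12 = 154.01/(0.418×0.483) = 762.84 kg/min.
Recycle n8 = 0.517×762.84 = 394.39 kg/min.
Combined feed n4 = 556 + 394.39 = 950.39 kg/min.
Overhead n14 = n4 − n12 = 950.39 − 762.84 = 187.55 kg/min.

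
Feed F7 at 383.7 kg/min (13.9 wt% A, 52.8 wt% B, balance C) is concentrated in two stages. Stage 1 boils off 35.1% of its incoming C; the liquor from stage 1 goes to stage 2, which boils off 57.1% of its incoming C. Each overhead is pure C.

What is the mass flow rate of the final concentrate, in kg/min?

291.5 kg/min

C in feed = 383.7×0.333 = 127.77 kg/min.
After stage 1: C left = (1−0.351)×127.77 = 82.924; stream total = 338.85 kg/min.
After stage 2: C left = (1−0.571)×82.924 = 35.574; final concentrate = 291.5 kg/min.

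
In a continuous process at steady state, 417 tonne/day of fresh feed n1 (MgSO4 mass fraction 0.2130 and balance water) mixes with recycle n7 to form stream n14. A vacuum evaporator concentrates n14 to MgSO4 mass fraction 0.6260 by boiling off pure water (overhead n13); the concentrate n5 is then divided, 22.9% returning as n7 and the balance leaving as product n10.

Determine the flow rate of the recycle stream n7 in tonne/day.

42.14 tonne/day

Overall MgSO4 balance (none leaves overhead): MgSO4 in fresh feed = MgSO4 in product, i.e. 417×0.213 = (1−0.229)·n5·0.626.
n5 = 88.821/(0.626×0.771) = 184.03 tonne/day.
Recycle n7 = 0.229×184.03 = 42.143 tonne/day.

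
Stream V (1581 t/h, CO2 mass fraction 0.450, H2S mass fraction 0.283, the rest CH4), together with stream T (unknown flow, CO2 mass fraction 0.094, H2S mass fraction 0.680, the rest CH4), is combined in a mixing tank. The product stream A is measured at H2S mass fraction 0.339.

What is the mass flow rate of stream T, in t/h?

259.6 t/h

Let T be the unknown flow. Total out = 1581 + T.
H2S balance: 447.42 + 0.680·T = 0.339·(1581 + T)
(0.680 − 0.339)·T = 0.339×1581 − 447.42 = 88.536
T = 88.536 / 0.341 = 259.64 t/h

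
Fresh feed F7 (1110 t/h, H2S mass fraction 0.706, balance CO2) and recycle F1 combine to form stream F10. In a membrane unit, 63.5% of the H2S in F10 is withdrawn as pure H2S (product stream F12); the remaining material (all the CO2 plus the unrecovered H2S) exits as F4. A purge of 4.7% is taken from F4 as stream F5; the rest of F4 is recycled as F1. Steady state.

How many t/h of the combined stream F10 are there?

8145 t/h

CO2 enters only via F7 and leaves only via the purge: 1110×0.294 = 0.047×(CO2 in F4), and the membrane unit passes all CO2, so CO2 in F10 = CO2 in F4 = 6943.4 t/h.
H2S in F10: m_A = 1110×0.706 + (1−0.047)·(1−0.635)·m_A, so m_A = 783.66/0.6522 = 1201.6 t/h.
F10 = 1201.6 + 6943.4 = 8145.1 t/h.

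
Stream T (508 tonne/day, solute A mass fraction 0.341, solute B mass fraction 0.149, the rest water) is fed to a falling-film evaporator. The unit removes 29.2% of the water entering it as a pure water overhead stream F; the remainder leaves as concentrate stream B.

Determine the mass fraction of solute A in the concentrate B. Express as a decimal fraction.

0.401

solute A is not removed: 508×0.341 = 173.23 tonne/day of solute A enters B.
water entering = 508×0.510 = 259.08 tonne/day; overhead removed = 0.292×259.08 = 75.651 tonne/day.
Concentrate = 508 − 75.651 = 432.35 tonne/day.
Mass fraction = 173.23/432.35 = 0.401.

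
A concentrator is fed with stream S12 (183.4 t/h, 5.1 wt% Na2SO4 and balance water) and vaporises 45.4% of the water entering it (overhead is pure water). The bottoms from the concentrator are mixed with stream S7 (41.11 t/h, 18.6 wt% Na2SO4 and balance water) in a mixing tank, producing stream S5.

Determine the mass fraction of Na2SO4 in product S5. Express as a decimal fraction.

0.1168

Vapour removed = 0.454×0.949×183.4 = 79.017 t/h; concentrate = 104.38 t/h.
Na2SO4 reaching the mixer = 9.3534 (from concentrate) + 41.11×0.186 = 17 t/h.
Product flow = 104.38 + 41.11 = 145.49 t/h; Na2SO4 fraction = 0.1168.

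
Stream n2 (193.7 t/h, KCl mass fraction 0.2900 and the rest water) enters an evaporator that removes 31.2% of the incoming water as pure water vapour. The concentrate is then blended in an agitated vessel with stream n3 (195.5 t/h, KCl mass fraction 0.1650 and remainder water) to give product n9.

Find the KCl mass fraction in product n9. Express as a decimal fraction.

0.2554

Vapour removed = 0.312×0.710×193.7 = 42.908 t/h; concentrate = 150.79 t/h.
KCl reaching the mixer = 56.173 (from concentrate) + 195.5×0.165 = 88.43 t/h.
Product flow = 150.79 + 195.5 = 346.29 t/h; KCl fraction = 0.2554.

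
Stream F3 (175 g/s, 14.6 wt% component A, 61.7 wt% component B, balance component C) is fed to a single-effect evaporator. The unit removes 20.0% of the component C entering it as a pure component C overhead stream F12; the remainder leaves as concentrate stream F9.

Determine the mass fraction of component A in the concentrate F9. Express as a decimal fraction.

component A is not removed: 175×0.146 = 25.55 g/s of component A enters F9.
component C entering = 175×0.237 = 41.475 g/s; overhead removed = 0.200×41.475 = 8.295 g/s.
Concentrate = 175 − 8.295 = 166.71 g/s.
Mass fraction = 25.55/166.71 = 0.1533.

0.1533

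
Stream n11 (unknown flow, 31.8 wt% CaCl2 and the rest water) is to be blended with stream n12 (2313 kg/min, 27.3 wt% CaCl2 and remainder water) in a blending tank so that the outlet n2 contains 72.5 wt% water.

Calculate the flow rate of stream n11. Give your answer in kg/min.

107.6 kg/min

Let n11 be the unknown flow. Total out = 2313 + n11.
water balance: 1681.6 + 0.682·n11 = 0.725·(2313 + n11)
(0.682 − 0.725)·n11 = 0.725×2313 − 1681.6 = -4.626
n11 = -4.626 / -0.043 = 107.58 kg/min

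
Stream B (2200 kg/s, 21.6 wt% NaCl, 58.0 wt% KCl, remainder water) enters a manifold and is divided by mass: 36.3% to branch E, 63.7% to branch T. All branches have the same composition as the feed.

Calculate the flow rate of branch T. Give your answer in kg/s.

1401 kg/s

Branch T flow = 0.637×2200 = 1401.4 kg/s.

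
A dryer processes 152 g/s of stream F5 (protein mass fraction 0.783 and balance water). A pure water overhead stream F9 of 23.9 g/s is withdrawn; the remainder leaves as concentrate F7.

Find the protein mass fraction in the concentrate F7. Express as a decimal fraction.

protein is not removed: 152×0.783 = 119.02 g/s of protein enters F7.
Concentrate = 152 − 23.9 = 128.1 g/s.
Mass fraction = 119.02/128.1 = 0.929.

0.929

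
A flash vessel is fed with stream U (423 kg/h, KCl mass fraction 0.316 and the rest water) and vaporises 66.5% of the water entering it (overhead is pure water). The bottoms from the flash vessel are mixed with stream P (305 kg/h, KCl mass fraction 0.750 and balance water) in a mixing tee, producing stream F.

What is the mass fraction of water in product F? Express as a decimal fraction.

0.323

Vapour removed = 0.665×0.684×423 = 192.41 kg/h; concentrate = 230.59 kg/h.
water reaching the mixer = 96.926 (from concentrate) + 305×0.250 = 173.18 kg/h.
Product flow = 230.59 + 305 = 535.59 kg/h; water fraction = 0.323.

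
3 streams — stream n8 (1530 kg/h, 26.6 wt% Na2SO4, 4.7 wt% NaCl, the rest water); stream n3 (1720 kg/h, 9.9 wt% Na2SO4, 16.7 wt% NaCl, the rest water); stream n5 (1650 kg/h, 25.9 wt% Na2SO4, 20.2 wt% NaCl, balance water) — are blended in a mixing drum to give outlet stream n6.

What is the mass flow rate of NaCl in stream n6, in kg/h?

692.5 kg/h

NaCl out = NaCl in = 1530×0.047 + 1720×0.167 + 1650×0.202 = 692.45 kg/h.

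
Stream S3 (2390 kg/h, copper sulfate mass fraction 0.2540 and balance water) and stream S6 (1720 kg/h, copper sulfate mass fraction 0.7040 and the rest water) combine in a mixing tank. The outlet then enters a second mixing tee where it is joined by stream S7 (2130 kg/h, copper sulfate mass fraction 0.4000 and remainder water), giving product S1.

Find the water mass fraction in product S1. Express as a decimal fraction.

Overall, product flow = 6240 kg/h.
water in = 2390×0.746 + 1720×0.296 + 2130×0.600 = 3570.1 kg/h.
water fraction in S1 = 0.5721.

0.5721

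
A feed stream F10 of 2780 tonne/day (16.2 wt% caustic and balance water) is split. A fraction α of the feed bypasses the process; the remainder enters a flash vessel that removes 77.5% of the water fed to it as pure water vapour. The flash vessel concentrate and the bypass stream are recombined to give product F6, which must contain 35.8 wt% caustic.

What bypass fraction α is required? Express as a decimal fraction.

All 2780×0.162 = 450.36 tonne/day of caustic reaches F6, so F6 = 450.36/0.358 = 1258 tonne/day and vapour = 1522 tonne/day.
The evaporator receives (1−α)·2780 of feed at 0.838 water and removes 0.775 of that water:
0.775×0.838×(1−α)×2780 = 1522
(1−α) = 1522/1805.5 = 0.8430;  α = 0.1570.

0.157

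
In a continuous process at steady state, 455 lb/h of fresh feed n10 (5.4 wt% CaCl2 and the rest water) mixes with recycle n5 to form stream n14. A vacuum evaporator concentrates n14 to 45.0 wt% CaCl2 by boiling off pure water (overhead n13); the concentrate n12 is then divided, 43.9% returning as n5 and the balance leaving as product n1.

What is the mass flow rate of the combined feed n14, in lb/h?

497.7 lb/h

Overall CaCl2 balance (none leaves overhead): CaCl2 in fresh feed = CaCl2 in product, i.e. 455×0.054 = (1−0.439)·n12·0.450.
n12 = 24.57/(0.450×0.561) = 97.326 lb/h.
Recycle n5 = 0.439×97.326 = 42.726 lb/h.
Combined feed n14 = 455 + 42.726 = 497.73 lb/h.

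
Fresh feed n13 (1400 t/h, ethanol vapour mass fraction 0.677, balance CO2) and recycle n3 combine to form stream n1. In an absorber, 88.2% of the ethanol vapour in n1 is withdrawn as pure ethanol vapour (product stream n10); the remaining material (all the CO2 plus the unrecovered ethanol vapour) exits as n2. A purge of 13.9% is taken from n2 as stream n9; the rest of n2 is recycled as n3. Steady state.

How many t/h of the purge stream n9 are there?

469.5 t/h

CO2 enters only via n13 and leaves only via the purge: 1400×0.323 = 0.139×(CO2 in n2), and the absorber passes all CO2, so CO2 in n1 = CO2 in n2 = 3253.2 t/h.
ethanol vapour in n1: m_A = 1400×0.677 + (1−0.139)·(1−0.882)·m_A, so m_A = 947.8/0.8984 = 1055 t/h.
n2 = (1−0.882)×1055 + 3253.2 = 3377.7 t/h.
Purge n9 = 0.139×3377.7 = 469.5 t/h.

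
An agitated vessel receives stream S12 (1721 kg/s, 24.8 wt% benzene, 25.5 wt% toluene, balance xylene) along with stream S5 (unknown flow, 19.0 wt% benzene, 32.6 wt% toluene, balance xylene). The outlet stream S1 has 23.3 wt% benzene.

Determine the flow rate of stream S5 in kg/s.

600.3 kg/s

Let S5 be the unknown flow. Total out = 1721 + S5.
benzene balance: 426.81 + 0.190·S5 = 0.233·(1721 + S5)
(0.190 − 0.233)·S5 = 0.233×1721 − 426.81 = -25.815
S5 = -25.815 / -0.043 = 600.35 kg/s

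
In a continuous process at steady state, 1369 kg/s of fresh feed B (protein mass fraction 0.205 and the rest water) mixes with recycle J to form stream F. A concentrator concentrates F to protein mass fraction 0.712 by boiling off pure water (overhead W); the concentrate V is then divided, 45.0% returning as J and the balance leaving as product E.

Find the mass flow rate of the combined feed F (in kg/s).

1691 kg/s

Overall protein balance (none leaves overhead): protein in fresh feed = protein in product, i.e. 1369×0.205 = (1−0.450)·V·0.712.
V = 280.64/(0.712×0.550) = 716.66 kg/s.
Recycle J = 0.450×716.66 = 322.5 kg/s.
Combined feed F = 1369 + 322.5 = 1691.5 kg/s.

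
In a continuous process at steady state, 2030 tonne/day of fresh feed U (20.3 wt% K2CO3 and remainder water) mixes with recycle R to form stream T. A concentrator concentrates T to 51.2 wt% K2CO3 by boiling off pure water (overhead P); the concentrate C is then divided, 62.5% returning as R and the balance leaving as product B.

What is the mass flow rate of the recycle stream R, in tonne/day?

1341 tonne/day

Overall K2CO3 balance (none leaves overhead): K2CO3 in fresh feed = K2CO3 in product, i.e. 2030×0.203 = (1−0.625)·C·0.512.
C = 412.09/(0.512×0.375) = 2146.3 tonne/day.
Recycle R = 0.625×2146.3 = 1341.4 tonne/day.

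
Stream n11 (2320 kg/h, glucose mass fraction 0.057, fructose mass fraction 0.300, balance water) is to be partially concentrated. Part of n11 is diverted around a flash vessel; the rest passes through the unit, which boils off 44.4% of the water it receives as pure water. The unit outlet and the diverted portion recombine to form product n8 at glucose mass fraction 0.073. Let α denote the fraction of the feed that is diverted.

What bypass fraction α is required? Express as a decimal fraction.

All 2320×0.057 = 132.24 kg/h of glucose reaches n8, so n8 = 132.24/0.073 = 1811.5 kg/h and vapour = 508.49 kg/h.
The evaporator receives (1−α)·2320 of feed at 0.643 water and removes 0.444 of that water:
0.444×0.643×(1−α)×2320 = 508.49
(1−α) = 508.49/662.34 = 0.7677;  α = 0.2323.

0.232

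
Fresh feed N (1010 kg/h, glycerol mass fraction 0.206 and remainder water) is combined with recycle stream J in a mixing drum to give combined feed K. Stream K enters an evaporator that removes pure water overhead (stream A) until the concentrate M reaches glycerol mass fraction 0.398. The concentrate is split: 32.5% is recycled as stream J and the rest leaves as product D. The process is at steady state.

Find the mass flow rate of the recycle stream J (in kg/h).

Overall glycerol balance (none leaves overhead): glycerol in fresh feed = glycerol in product, i.e. 1010×0.206 = (1−0.325)·M·0.398.
M = 208.06/(0.398×0.675) = 774.46 kg/h.
Recycle J = 0.325×774.46 = 251.7 kg/h.

251.7 kg/h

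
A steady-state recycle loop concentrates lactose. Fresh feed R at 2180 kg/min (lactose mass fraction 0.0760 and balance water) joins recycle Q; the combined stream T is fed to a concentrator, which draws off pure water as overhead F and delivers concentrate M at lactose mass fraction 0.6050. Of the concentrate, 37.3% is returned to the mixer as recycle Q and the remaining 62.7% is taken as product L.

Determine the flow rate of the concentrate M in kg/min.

436.8 kg/min

Overall lactose balance (none leaves overhead): lactose in fresh feed = lactose in product, i.e. 2180×0.076 = (1−0.373)·M·0.605.
M = 165.68/(0.605×0.627) = 436.76 kg/min.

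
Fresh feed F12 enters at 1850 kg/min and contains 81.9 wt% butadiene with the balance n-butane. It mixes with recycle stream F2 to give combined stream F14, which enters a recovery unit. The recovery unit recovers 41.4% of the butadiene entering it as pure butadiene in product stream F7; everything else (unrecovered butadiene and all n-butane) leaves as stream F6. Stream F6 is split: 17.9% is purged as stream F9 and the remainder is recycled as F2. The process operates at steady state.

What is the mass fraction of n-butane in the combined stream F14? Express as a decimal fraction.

n-butane enters only via F12 and leaves only via the purge: 1850×0.181 = 0.179×(n-butane in F6), and the recovery unit passes all n-butane, so n-butane in F14 = n-butane in F6 = 1870.7 kg/min.
butadiene in F14: m_A = 1850×0.819 + (1−0.179)·(1−0.414)·m_A, so m_A = 1515.1/0.5189 = 2920 kg/min.
F14 = 2920 + 1870.7 = 4790.6 kg/min.
n-butane fraction in F14 = 1870.7/4790.6 = 0.390.

0.390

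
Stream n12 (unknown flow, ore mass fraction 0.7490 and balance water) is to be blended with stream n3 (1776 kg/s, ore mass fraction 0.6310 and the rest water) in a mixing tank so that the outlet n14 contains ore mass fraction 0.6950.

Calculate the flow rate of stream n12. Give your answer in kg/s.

2105 kg/s

Let n12 be the unknown flow. Total out = 1776 + n12.
ore balance: 1120.7 + 0.749·n12 = 0.695·(1776 + n12)
(0.749 − 0.695)·n12 = 0.695×1776 − 1120.7 = 113.66
n12 = 113.66 / 0.054 = 2104.9 kg/s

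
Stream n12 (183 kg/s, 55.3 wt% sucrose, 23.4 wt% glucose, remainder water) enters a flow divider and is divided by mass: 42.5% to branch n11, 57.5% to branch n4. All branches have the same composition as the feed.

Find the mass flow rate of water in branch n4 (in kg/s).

22.41 kg/s

Branch n4 total = 0.575×183 = 105.22 kg/s.
water in n4 = 0.213×105.22 = 22.413 kg/s.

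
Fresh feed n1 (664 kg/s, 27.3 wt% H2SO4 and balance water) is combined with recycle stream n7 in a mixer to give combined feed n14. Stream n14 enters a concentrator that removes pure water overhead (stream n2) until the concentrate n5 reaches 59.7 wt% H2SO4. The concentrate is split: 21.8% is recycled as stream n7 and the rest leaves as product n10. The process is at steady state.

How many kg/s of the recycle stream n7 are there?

84.65 kg/s

Overall H2SO4 balance (none leaves overhead): H2SO4 in fresh feed = H2SO4 in product, i.e. 664×0.273 = (1−0.218)·n5·0.597.
n5 = 181.27/(0.597×0.782) = 388.28 kg/s.
Recycle n7 = 0.218×388.28 = 84.646 kg/s.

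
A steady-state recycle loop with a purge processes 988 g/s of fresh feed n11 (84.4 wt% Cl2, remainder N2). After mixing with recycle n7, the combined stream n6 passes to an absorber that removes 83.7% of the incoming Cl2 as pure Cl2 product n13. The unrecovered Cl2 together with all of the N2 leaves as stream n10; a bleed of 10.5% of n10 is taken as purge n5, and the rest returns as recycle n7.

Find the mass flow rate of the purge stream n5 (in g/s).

170.8 g/s

N2 enters only via n11 and leaves only via the purge: 988×0.156 = 0.105×(N2 in n10), and the absorber passes all N2, so N2 in n6 = N2 in n10 = 1467.9 g/s.
Cl2 in n6: m_A = 988×0.844 + (1−0.105)·(1−0.837)·m_A, so m_A = 833.87/0.8541 = 976.3 g/s.
n10 = (1−0.837)×976.3 + 1467.9 = 1627 g/s.
Purge n5 = 0.105×1627 = 170.84 g/s.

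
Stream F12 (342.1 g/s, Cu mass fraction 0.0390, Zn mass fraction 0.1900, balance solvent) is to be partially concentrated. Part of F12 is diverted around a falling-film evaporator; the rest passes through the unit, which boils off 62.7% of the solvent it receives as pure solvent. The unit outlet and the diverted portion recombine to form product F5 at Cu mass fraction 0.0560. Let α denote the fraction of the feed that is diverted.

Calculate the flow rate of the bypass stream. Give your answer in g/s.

All 342.1×0.039 = 13.342 g/s of Cu reaches F5, so F5 = 13.342/0.056 = 238.25 g/s and vapour = 103.85 g/s.
The evaporator receives (1−α)·342.1 of feed at 0.771 solvent and removes 0.627 of that solvent:
0.627×0.771×(1−α)×342.1 = 103.85
(1−α) = 103.85/165.38 = 0.6280;  α = 0.3720.
Bypass flow = 0.3720×342.1 = 127.27 g/s.

127.3 g/s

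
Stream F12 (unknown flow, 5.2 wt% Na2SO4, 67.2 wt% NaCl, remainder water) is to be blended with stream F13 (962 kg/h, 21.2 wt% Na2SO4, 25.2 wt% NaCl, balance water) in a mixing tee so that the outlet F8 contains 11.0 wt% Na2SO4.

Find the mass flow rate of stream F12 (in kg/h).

1692 kg/h

Let F12 be the unknown flow. Total out = 962 + F12.
Na2SO4 balance: 203.94 + 0.052·F12 = 0.110·(962 + F12)
(0.052 − 0.110)·F12 = 0.110×962 − 203.94 = -98.124
F12 = -98.124 / -0.058 = 1691.8 kg/h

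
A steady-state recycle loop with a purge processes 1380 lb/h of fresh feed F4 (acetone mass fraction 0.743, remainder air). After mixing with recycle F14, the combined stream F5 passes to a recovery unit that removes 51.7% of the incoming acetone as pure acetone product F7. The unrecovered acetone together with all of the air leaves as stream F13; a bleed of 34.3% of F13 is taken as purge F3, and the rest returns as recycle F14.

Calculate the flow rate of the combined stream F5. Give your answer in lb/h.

2536 lb/h

air enters only via F4 and leaves only via the purge: 1380×0.257 = 0.343×(air in F13), and the recovery unit passes all air, so air in F5 = air in F13 = 1034 lb/h.
acetone in F5: m_A = 1380×0.743 + (1−0.343)·(1−0.517)·m_A, so m_A = 1025.3/0.6827 = 1502 lb/h.
F5 = 1502 + 1034 = 2536 lb/h.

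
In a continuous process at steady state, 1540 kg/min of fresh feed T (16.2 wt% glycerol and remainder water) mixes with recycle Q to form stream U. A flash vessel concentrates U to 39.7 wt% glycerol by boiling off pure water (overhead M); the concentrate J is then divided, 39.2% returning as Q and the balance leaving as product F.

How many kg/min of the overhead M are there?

911.6 kg/min

Overall glycerol balance (none leaves overhead): glycerol in fresh feed = glycerol in product, i.e. 1540×0.162 = (1−0.392)·J·0.397.
J = 249.48/(0.397×0.608) = 1033.6 kg/min.
Recycle Q = 0.392×1033.6 = 405.16 kg/min.
Combined feed U = 1540 + 405.16 = 1945.2 kg/min.
Overhead M = U − J = 1945.2 − 1033.6 = 911.59 kg/min.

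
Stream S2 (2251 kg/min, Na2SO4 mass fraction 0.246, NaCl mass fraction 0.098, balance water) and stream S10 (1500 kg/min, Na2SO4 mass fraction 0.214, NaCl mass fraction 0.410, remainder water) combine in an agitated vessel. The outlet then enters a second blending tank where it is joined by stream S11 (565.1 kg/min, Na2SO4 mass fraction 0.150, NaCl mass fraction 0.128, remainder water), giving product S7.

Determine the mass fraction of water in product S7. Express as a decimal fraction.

0.567

Overall, product flow = 4316.1 kg/min.
water in = 2251×0.656 + 1500×0.376 + 565.1×0.722 = 2448.7 kg/min.
water fraction in S7 = 0.567.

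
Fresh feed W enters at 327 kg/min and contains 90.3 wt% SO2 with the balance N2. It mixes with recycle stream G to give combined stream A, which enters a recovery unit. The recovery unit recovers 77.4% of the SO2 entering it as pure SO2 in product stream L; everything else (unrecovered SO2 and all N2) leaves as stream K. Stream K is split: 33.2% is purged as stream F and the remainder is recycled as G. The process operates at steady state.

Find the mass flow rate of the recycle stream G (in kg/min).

N2 enters only via W and leaves only via the purge: 327×0.097 = 0.332×(N2 in K), and the recovery unit passes all N2, so N2 in A = N2 in K = 95.539 kg/min.
SO2 in A: m_A = 327×0.903 + (1−0.332)·(1−0.774)·m_A, so m_A = 295.28/0.8490 = 347.79 kg/min.
K = (1−0.774)×347.79 + 95.539 = 174.14 kg/min.
Recycle G = (1−0.332)×174.14 = 116.32 kg/min.

116.3 kg/min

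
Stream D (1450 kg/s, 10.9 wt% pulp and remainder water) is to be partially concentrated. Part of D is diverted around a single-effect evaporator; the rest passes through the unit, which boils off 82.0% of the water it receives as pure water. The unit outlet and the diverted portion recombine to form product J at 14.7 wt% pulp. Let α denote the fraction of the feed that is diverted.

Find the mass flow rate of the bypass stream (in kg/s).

All 1450×0.109 = 158.05 kg/s of pulp reaches J, so J = 158.05/0.147 = 1075.2 kg/s and vapour = 374.83 kg/s.
The evaporator receives (1−α)·1450 of feed at 0.891 water and removes 0.820 of that water:
0.820×0.891×(1−α)×1450 = 374.83
(1−α) = 374.83/1059.4 = 0.3538;  α = 0.6462.
Bypass flow = 0.6462×1450 = 936.97 kg/s.

937 kg/s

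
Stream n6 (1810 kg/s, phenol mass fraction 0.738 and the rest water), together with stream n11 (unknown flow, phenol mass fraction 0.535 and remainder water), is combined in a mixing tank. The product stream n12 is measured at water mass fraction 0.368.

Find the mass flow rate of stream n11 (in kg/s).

1978 kg/s

Let n11 be the unknown flow. Total out = 1810 + n11.
water balance: 474.22 + 0.465·n11 = 0.368·(1810 + n11)
(0.465 − 0.368)·n11 = 0.368×1810 − 474.22 = 191.86
n11 = 191.86 / 0.097 = 1977.9 kg/s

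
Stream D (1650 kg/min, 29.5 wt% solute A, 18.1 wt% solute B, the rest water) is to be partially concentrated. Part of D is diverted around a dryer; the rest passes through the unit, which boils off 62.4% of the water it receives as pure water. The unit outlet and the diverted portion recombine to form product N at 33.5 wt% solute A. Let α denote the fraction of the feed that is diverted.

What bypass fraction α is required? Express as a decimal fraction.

0.635

All 1650×0.295 = 486.75 kg/min of solute A reaches N, so N = 486.75/0.335 = 1453 kg/min and vapour = 197.01 kg/min.
The evaporator receives (1−α)·1650 of feed at 0.524 water and removes 0.624 of that water:
0.624×0.524×(1−α)×1650 = 197.01
(1−α) = 197.01/539.51 = 0.3652;  α = 0.6348.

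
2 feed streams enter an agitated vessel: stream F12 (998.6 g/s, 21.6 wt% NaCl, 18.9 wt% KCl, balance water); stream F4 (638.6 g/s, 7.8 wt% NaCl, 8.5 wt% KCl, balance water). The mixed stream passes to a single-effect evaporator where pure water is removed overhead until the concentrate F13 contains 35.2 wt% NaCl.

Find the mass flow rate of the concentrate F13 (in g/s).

NaCl entering = 998.6×0.216 + 638.6×0.078 = 265.51 g/s.
All NaCl reports to F13, so F13 = 265.51/0.352 = 754.29 g/s.

754.3 g/s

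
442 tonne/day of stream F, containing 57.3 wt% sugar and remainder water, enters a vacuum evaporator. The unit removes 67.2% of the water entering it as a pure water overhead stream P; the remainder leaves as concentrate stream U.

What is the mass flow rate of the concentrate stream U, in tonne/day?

315.2 tonne/day

water entering = 442×0.427 = 188.73 tonne/day; overhead removed = 0.672×188.73 = 126.83 tonne/day.
Concentrate = 442 − 126.83 = 315.17 tonne/day.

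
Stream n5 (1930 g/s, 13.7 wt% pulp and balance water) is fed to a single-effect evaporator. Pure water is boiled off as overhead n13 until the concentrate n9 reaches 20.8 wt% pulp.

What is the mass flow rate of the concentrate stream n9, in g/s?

1271 g/s

pulp is conserved: 1930×0.137 = 264.41 g/s all reports to the concentrate.
Concentrate = 264.41/(target fraction) = 1271.2 g/s.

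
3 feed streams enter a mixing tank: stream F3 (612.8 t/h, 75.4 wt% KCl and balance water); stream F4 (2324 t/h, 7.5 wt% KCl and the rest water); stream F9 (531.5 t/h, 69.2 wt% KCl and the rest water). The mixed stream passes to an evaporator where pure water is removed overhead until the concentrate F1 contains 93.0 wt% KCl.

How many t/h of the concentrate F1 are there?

KCl entering = 612.8×0.754 + 2324×0.075 + 531.5×0.692 = 1004.1 t/h.
All KCl reports to F1, so F1 = 1004.1/0.930 = 1079.7 t/h.

1080 t/h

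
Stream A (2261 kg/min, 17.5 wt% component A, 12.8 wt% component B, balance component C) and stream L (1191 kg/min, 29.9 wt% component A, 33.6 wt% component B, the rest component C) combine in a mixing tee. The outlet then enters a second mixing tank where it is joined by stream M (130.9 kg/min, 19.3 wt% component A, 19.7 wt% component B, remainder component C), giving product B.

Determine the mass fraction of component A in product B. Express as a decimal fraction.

Overall, product flow = 3582.9 kg/min.
component A in = 2261×0.175 + 1191×0.299 + 130.9×0.193 = 777.05 kg/min.
component A fraction in B = 0.217.

0.217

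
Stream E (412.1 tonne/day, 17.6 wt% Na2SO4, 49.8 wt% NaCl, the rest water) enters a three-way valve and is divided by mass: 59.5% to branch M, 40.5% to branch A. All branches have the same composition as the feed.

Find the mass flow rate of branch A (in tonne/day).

166.9 tonne/day

Branch A flow = 0.405×412.1 = 166.9 tonne/day.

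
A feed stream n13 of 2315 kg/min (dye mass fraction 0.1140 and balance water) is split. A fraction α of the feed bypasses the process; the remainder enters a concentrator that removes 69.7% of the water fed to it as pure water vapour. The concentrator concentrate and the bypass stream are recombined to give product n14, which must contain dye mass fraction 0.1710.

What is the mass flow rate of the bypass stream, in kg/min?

All 2315×0.114 = 263.91 kg/min of dye reaches n14, so n14 = 263.91/0.171 = 1543.3 kg/min and vapour = 771.67 kg/min.
The evaporator receives (1−α)·2315 of feed at 0.886 water and removes 0.697 of that water:
0.697×0.886×(1−α)×2315 = 771.67
(1−α) = 771.67/1429.6 = 0.5398;  α = 0.4602.
Bypass flow = 0.4602×2315 = 1065.4 kg/min.

1065 kg/min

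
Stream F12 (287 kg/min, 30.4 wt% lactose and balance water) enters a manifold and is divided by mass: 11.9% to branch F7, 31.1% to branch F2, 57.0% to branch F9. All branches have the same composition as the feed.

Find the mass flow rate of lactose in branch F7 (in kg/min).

10.38 kg/min

Branch F7 total = 0.119×287 = 34.153 kg/min.
lactose in F7 = 0.304×34.153 = 10.383 kg/min.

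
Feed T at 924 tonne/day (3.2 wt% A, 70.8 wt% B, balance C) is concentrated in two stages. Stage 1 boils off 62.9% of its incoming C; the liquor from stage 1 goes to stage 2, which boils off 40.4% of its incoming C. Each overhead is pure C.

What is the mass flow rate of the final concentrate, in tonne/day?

C in feed = 924×0.260 = 240.24 tonne/day.
After stage 1: C left = (1−0.629)×240.24 = 89.129; stream total = 772.89 tonne/day.
After stage 2: C left = (1−0.404)×89.129 = 53.121; final concentrate = 736.88 tonne/day.

736.9 tonne/day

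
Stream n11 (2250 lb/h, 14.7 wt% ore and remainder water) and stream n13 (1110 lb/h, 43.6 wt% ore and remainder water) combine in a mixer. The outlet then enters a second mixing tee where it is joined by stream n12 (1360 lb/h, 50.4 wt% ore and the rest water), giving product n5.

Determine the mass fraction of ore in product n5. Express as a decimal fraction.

0.3178

Overall, product flow = 4720 lb/h.
ore in = 2250×0.147 + 1110×0.436 + 1360×0.504 = 1500.2 lb/h.
ore fraction in n5 = 0.3178.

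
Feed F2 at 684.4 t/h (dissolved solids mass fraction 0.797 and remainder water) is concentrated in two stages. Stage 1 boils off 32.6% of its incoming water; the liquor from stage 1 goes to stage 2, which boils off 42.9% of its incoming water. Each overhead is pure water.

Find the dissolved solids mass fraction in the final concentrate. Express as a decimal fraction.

water in feed = 684.4×0.203 = 138.93 t/h.
After stage 1: water left = (1−0.326)×138.93 = 93.641; stream total = 639.11 t/h.
After stage 2: water left = (1−0.429)×93.641 = 53.469; final concentrate = 598.94 t/h.
dissolved solids fraction = 545.47/598.94 = 0.911.

0.911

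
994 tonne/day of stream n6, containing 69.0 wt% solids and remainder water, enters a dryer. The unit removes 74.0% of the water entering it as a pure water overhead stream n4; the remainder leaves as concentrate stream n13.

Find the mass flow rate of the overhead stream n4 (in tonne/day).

water entering = 994×0.310 = 308.14 tonne/day; overhead removed = 0.740×308.14 = 228.02 tonne/day.

228 tonne/day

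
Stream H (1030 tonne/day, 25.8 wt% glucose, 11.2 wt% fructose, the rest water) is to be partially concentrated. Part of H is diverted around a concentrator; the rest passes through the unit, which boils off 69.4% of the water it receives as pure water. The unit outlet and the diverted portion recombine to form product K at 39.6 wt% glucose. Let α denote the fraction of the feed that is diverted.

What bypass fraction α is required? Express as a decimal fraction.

0.203

All 1030×0.258 = 265.74 tonne/day of glucose reaches K, so K = 265.74/0.396 = 671.06 tonne/day and vapour = 358.94 tonne/day.
The evaporator receives (1−α)·1030 of feed at 0.630 water and removes 0.694 of that water:
0.694×0.630×(1−α)×1030 = 358.94
(1−α) = 358.94/450.34 = 0.7970;  α = 0.2030.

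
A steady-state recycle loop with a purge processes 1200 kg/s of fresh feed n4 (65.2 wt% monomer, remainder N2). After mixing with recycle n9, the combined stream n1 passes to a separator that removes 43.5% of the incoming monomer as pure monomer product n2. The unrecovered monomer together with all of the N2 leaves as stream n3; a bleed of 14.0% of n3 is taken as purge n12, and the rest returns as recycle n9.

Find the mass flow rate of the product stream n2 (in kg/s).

monomer in n1: m_A = 1200×0.652 + (1−0.140)·(1−0.435)·m_A, so m_A = 782.4/0.5141 = 1521.9 kg/s.
Product n2 = 0.435×1521.9 = 662.02 kg/s.

662 kg/s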